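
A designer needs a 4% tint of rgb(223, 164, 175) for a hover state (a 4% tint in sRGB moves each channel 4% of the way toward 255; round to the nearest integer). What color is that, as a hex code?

A 4% tint moves each channel 4% toward 255:
  R: 223 + 0.04×(255−223) = 223 + 1.28 = 224.28 → 224
  G: 164 + 0.04×(255−164) = 164 + 3.64 = 167.64 → 168
  B: 175 + 0.04×(255−175) = 175 + 3.2 = 178.2 → 178
rgb(224, 168, 178) = #E0A8B2.

#E0A8B2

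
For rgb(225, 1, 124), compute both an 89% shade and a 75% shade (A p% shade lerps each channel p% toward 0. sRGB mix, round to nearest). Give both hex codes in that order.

89% shade:
  R: 225 − 200.25 = 24.75 → 25
  G: 1 + 0.89×(0−1) = 1 − 0.89 = 0.11 → 0
  B: 124 + 0.89×(0−124) = 124 − 110.36 = 13.64 → 14
  → #19000e
75% shade:
  R: 225 + 0.75×(0−225) = 225 − 168.75 = 56.25 → 56
  G: 1 − 0.75 = 0.25 → 0
  B: 124 + 0.75×(0−124) = 124 − 93 = 31 → 31
  → #38001f

#19000e, #38001f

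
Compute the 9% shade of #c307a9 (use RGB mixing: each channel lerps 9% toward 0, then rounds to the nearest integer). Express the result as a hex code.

#c307a9 is rgb(195, 7, 169).
Lerp each channel 9% toward 0:
  R: 195 − 17.55 = 177.45 → 177
  G: 7 + 0.09×(0−7) = 7 − 0.63 = 6.37 → 6
  B: 169 + 0.09×(0−169) = 169 − 15.21 = 153.79 → 154
rgb(177, 6, 154) = #b1069a.

#b1069a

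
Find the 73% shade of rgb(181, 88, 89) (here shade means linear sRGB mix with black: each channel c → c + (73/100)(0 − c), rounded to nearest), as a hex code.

Per channel, c → c + 0.73(0 − c):
  R: 181 + 0.73×(0−181) = 181 − 132.13 = 48.87 → 49
  G: 88 − 64.24 = 23.76 → 24
  B: 89 + 0.73×(0−89) = 89 − 64.97 = 24.03 → 24
rgb(49, 24, 24) = #311818.

#311818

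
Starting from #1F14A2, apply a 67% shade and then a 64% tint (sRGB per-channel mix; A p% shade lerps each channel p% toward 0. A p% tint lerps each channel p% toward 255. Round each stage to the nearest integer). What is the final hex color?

#A7A6B6

#1F14A2 is rgb(31, 20, 162).
Lerp each channel 67% toward 0:
  R: 31 + 0.67×(0−31) = 31 − 20.77 = 10.23 → 10
  G: 20 − 13.4 = 6.6 → 7
  B: 162 − 108.54 = 53.46 → 53
After the shade: rgb(10, 7, 53) = #0A0735.
A 64% tint moves each channel 64% toward 255:
  R: 10 + 0.64×(255−10) = 10 + 156.8 = 166.8 → 167
  G: 7 + 158.72 = 165.72 → 166
  B: 53 + 0.64×(255−53) = 53 + 129.28 = 182.28 → 182
rgb(167, 166, 182) = #A7A6B6.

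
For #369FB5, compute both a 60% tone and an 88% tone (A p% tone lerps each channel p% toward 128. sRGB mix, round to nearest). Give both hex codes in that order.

#369FB5 is rgb(54, 159, 181).
60% tone:
  R: 54 + 44.4 = 98.4 → 98
  G: 159 − 18.6 = 140.4 → 140
  B: 181 + 0.6×(128−181) = 181 − 31.8 = 149.2 → 149
  → #628C95
88% tone:
  R: 54 + 0.88×(128−54) = 54 + 65.12 = 119.12 → 119
  G: 159 + 0.88×(128−159) = 159 − 27.28 = 131.72 → 132
  B: 181 + 0.88×(128−181) = 181 − 46.64 = 134.36 → 134
  → #778486

#628C95, #778486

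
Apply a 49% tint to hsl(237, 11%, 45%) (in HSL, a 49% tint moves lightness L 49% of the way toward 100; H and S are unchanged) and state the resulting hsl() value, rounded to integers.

L moves 49% from 45 toward 100: 45 + 26.95 = 71.95 → 72.
H and S are unchanged.

hsl(237, 11%, 72%)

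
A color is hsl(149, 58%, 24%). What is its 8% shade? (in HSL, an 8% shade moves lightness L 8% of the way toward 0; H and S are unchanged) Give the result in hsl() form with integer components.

L moves 8% from 24 toward 0: 24 − 1.92 = 22.08 → 22.
H and S are unchanged.

hsl(149, 58%, 22%)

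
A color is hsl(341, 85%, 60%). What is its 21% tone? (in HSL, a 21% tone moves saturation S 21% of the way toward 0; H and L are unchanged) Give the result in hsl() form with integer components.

hsl(341, 67%, 60%)

S moves 21% from 85 toward 0: 85 − 17.85 = 67.15 → 67.
H and L are unchanged.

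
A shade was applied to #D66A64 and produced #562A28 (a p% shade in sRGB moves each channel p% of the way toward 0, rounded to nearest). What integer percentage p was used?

60%

#D66A64 is rgb(214, 106, 100); #562A28 is rgb(86, 42, 40).
On the R channel (widest range): 86 ≈ 214 + (p/100)(0 − 214), so p ≈ 100×(86 − 214)/(0 − 214) = -12800/-214 = 59.81.
p = 60 reproduces all three channels after rounding.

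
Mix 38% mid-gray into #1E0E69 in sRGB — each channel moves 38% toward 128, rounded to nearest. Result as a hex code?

#433972

#1E0E69 is rgb(30, 14, 105).
Lerp each channel 38% toward 128:
  R: 30 + 37.24 = 67.24 → 67
  G: 14 + 0.38×(128−14) = 14 + 43.32 = 57.32 → 57
  B: 105 + 8.74 = 113.74 → 114
rgb(67, 57, 114) = #433972.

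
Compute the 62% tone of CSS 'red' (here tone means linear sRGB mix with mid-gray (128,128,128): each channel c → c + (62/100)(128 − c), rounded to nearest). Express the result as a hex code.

CSS red is rgb(255, 0, 0).
Lerp each channel 62% toward 128:
  R: 255 + 0.62×(128−255) = 255 − 78.74 = 176.26 → 176
  G: 0 + 0.62×(128−0) = 0 + 79.36 = 79.36 → 79
  B: 0 + 79.36 = 79.36 → 79
rgb(176, 79, 79) = #B04F4F.

#B04F4F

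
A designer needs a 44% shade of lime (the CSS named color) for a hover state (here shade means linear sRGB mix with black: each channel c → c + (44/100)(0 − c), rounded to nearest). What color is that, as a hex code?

CSS lime is rgb(0, 255, 0).
Lerp each channel 44% toward 0:
  R: 0 + 0 = 0 → 0
  G: 255 + 0.44×(0−255) = 255 − 112.2 = 142.8 → 143
  B: 0 + 0.44×(0−0) = 0 + 0 = 0 → 0
rgb(0, 143, 0) = #008f00.

#008f00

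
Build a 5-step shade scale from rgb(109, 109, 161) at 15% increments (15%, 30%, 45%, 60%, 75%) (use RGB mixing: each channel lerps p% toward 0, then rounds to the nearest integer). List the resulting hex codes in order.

15%: (109 − 16.35 = 92.65→93, 109 − 16.35 = 92.65→93, 161 − 24.15 = 136.85→137) → #5D5D89
30%: (109 − 32.7 = 76.3→76, 109 − 32.7 = 76.3→76, 161 − 48.3 = 112.7→113) → #4C4C71
45%: (109 − 49.05 = 59.95→60, 109 − 49.05 = 59.95→60, 161 − 72.45 = 88.55→89) → #3C3C59
60%: (109 − 65.4 = 43.6→44, 109 − 65.4 = 43.6→44, 161 − 96.6 = 64.4→64) → #2C2C40
75%: (109 − 81.75 = 27.25→27, 109 − 81.75 = 27.25→27, 161 − 120.75 = 40.25→40) → #1B1B28

#5D5D89, #4C4C71, #3C3C59, #2C2C40, #1B1B28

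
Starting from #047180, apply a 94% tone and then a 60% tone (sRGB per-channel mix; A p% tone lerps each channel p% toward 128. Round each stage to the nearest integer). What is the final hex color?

#7D8080

#047180 is rgb(4, 113, 128).
Lerp each channel 94% toward 128:
  R: 4 + 0.94×(128−4) = 4 + 116.56 = 120.56 → 121
  G: 113 + 0.94×(128−113) = 113 + 14.1 = 127.1 → 127
  B: 128 + 0 = 128 → 128
After the tone: rgb(121, 127, 128) = #797F80.
Per channel, c → c + 0.6(128 − c):
  R: 121 + 4.2 = 125.2 → 125
  G: 127 + 0.6×(128−127) = 127 + 0.6 = 127.6 → 128
  B: 128 + 0 = 128 → 128
rgb(125, 128, 128) = #7D8080.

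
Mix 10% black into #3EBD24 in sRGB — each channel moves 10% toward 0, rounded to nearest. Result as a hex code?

#3EBD24 is rgb(62, 189, 36).
Per channel, c → c + 0.1(0 − c):
  R: 62 − 6.2 = 55.8 → 56
  G: 189 + 0.1×(0−189) = 189 − 18.9 = 170.1 → 170
  B: 36 + 0.1×(0−36) = 36 − 3.6 = 32.4 → 32
rgb(56, 170, 32) = #38AA20.

#38AA20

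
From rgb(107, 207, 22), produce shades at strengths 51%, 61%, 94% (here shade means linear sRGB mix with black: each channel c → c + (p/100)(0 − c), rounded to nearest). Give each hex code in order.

51%: (107 − 54.57 = 52.43→52, 207 − 105.57 = 101.43→101, 22 − 11.22 = 10.78→11) → #34650B
61%: (107 − 65.27 = 41.73→42, 207 − 126.27 = 80.73→81, 22 − 13.42 = 8.58→9) → #2A5109
94%: (107 − 100.58 = 6.42→6, 207 − 194.58 = 12.42→12, 22 − 20.68 = 1.32→1) → #060C01

#34650B, #2A5109, #060C01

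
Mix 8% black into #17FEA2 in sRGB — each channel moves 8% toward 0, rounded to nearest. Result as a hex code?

#17FEA2 is rgb(23, 254, 162).
An 8% shade moves each channel 8% toward 0:
  R: 23 + 0.08×(0−23) = 23 − 1.84 = 21.16 → 21
  G: 254 − 20.32 = 233.68 → 234
  B: 162 − 12.96 = 149.04 → 149
rgb(21, 234, 149) = #15EA95.

#15EA95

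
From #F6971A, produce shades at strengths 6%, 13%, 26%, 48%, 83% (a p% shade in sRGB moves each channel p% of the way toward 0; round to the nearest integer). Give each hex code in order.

#F6971A is rgb(246, 151, 26).
6%: (246 − 14.76 = 231.24→231, 151 − 9.06 = 141.94→142, 26 − 1.56 = 24.44→24) → #E78E18
13%: (246 − 31.98 = 214.02→214, 151 − 19.63 = 131.37→131, 26 − 3.38 = 22.62→23) → #D68317
26%: (246 − 63.96 = 182.04→182, 151 − 39.26 = 111.74→112, 26 − 6.76 = 19.24→19) → #B67013
48%: (246 − 118.08 = 127.92→128, 151 − 72.48 = 78.52→79, 26 − 12.48 = 13.52→14) → #804F0E
83%: (246 − 204.18 = 41.82→42, 151 − 125.33 = 25.67→26, 26 − 21.58 = 4.42→4) → #2A1A04

#E78E18, #D68317, #B67013, #804F0E, #2A1A04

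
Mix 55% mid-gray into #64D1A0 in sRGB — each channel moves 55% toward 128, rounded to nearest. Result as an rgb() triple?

#64D1A0 is rgb(100, 209, 160).
Per channel, c → c + 0.55(128 − c):
  R: 100 + 0.55×(128−100) = 100 + 15.4 = 115.4 → 115
  G: 209 + 0.55×(128−209) = 209 − 44.55 = 164.45 → 164
  B: 160 + 0.55×(128−160) = 160 − 17.6 = 142.4 → 142

rgb(115, 164, 142)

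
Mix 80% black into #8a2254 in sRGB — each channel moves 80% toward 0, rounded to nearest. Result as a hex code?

#1c0711

#8a2254 is rgb(138, 34, 84).
Lerp each channel 80% toward 0:
  R: 138 − 110.4 = 27.6 → 28
  G: 34 + 0.8×(0−34) = 34 − 27.2 = 6.8 → 7
  B: 84 + 0.8×(0−84) = 84 − 67.2 = 16.8 → 17
rgb(28, 7, 17) = #1c0711.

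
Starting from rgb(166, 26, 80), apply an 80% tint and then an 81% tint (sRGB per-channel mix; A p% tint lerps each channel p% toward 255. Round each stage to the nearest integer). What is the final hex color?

#fcf6f8

Lerp each channel 80% toward 255:
  R: 166 + 0.8×(255−166) = 166 + 71.2 = 237.2 → 237
  G: 26 + 0.8×(255−26) = 26 + 183.2 = 209.2 → 209
  B: 80 + 140 = 220 → 220
After the tint: rgb(237, 209, 220) = #edd1dc.
Per channel, c → c + 0.81(255 − c):
  R: 237 + 14.58 = 251.58 → 252
  G: 209 + 0.81×(255−209) = 209 + 37.26 = 246.26 → 246
  B: 220 + 0.81×(255−220) = 220 + 28.35 = 248.35 → 248
rgb(252, 246, 248) = #fcf6f8.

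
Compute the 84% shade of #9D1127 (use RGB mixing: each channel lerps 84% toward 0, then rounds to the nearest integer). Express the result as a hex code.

#9D1127 is rgb(157, 17, 39).
An 84% shade moves each channel 84% toward 0:
  R: 157 − 131.88 = 25.12 → 25
  G: 17 + 0.84×(0−17) = 17 − 14.28 = 2.72 → 3
  B: 39 − 32.76 = 6.24 → 6
rgb(25, 3, 6) = #190306.

#190306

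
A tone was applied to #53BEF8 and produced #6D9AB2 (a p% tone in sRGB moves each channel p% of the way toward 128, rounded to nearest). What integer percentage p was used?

#53BEF8 is rgb(83, 190, 248); #6D9AB2 is rgb(109, 154, 178).
On the B channel (widest range): 178 ≈ 248 + (p/100)(128 − 248), so p ≈ 100×(178 − 248)/(128 − 248) = -7000/-120 = 58.33.
p = 58 reproduces all three channels after rounding.

58%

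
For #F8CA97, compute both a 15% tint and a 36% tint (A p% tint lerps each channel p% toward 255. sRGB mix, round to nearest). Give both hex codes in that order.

#F8CA97 is rgb(248, 202, 151).
15% tint:
  R: 248 + 0.15×(255−248) = 248 + 1.05 = 249.05 → 249
  G: 202 + 7.95 = 209.95 → 210
  B: 151 + 0.15×(255−151) = 151 + 15.6 = 166.6 → 167
  → #F9D2A7
36% tint:
  R: 248 + 0.36×(255−248) = 248 + 2.52 = 250.52 → 251
  G: 202 + 0.36×(255−202) = 202 + 19.08 = 221.08 → 221
  B: 151 + 37.44 = 188.44 → 188
  → #FBDDBC

#F9D2A7, #FBDDBC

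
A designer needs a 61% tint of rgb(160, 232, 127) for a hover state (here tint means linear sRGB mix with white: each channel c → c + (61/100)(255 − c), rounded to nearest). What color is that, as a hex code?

Per channel, c → c + 0.61(255 − c):
  R: 160 + 0.61×(255−160) = 160 + 57.95 = 217.95 → 218
  G: 232 + 0.61×(255−232) = 232 + 14.03 = 246.03 → 246
  B: 127 + 78.08 = 205.08 → 205
rgb(218, 246, 205) = #DAF6CD.

#DAF6CD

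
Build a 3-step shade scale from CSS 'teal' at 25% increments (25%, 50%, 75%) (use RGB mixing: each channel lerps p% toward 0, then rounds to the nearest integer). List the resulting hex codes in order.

#006060, #004040, #002020

CSS teal is rgb(0, 128, 128).
25%: (0→0, 128 − 32 = 96→96, 128 − 32 = 96→96) → #006060
50%: (0→0, 128 − 64 = 64→64, 128 − 64 = 64→64) → #004040
75%: (0→0, 128 − 96 = 32→32, 128 − 96 = 32→32) → #002020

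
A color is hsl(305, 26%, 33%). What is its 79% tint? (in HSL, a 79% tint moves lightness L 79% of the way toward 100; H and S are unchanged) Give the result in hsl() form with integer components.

hsl(305, 26%, 86%)

L moves 79% from 33 toward 100: 33 + 52.93 = 85.93 → 86.
H and S are unchanged.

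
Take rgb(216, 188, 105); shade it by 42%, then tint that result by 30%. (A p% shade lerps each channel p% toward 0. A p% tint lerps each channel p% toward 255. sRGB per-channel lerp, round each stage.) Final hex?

#A49977

Lerp each channel 42% toward 0:
  R: 216 − 90.72 = 125.28 → 125
  G: 188 + 0.42×(0−188) = 188 − 78.96 = 109.04 → 109
  B: 105 + 0.42×(0−105) = 105 − 44.1 = 60.9 → 61
After the shade: rgb(125, 109, 61) = #7D6D3D.
A 30% tint moves each channel 30% toward 255:
  R: 125 + 0.3×(255−125) = 125 + 39 = 164 → 164
  G: 109 + 43.8 = 152.8 → 153
  B: 61 + 0.3×(255−61) = 61 + 58.2 = 119.2 → 119
rgb(164, 153, 119) = #A49977.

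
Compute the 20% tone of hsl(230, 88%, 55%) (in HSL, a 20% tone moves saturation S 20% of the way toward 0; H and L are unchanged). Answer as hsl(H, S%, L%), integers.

hsl(230, 70%, 55%)

S moves 20% from 88 toward 0: 88 − 17.6 = 70.4 → 70.
H and L are unchanged.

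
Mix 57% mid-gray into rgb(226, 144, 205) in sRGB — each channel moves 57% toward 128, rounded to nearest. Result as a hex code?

#AA87A1

Per channel, c → c + 0.57(128 − c):
  R: 226 + 0.57×(128−226) = 226 − 55.86 = 170.14 → 170
  G: 144 − 9.12 = 134.88 → 135
  B: 205 − 43.89 = 161.11 → 161
rgb(170, 135, 161) = #AA87A1.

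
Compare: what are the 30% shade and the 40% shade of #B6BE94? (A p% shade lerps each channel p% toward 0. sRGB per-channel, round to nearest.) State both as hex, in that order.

#7F8568, #6D7259

#B6BE94 is rgb(182, 190, 148).
30% shade:
  R: 182 + 0.3×(0−182) = 182 − 54.6 = 127.4 → 127
  G: 190 + 0.3×(0−190) = 190 − 57 = 133 → 133
  B: 148 − 44.4 = 103.6 → 104
  → #7F8568
40% shade:
  R: 182 + 0.4×(0−182) = 182 − 72.8 = 109.2 → 109
  G: 190 + 0.4×(0−190) = 190 − 76 = 114 → 114
  B: 148 + 0.4×(0−148) = 148 − 59.2 = 88.8 → 89
  → #6D7259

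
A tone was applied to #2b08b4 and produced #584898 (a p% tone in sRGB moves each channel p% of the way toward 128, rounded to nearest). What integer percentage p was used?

53%

#2b08b4 is rgb(43, 8, 180); #584898 is rgb(88, 72, 152).
On the G channel (widest range): 72 ≈ 8 + (p/100)(128 − 8), so p ≈ 100×(72 − 8)/(128 − 8) = 6400/120 = 53.33.
p = 53 reproduces all three channels after rounding.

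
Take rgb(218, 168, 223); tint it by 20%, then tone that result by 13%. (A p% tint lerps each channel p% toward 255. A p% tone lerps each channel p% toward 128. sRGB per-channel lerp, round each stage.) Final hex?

A 20% tint moves each channel 20% toward 255:
  R: 218 + 0.2×(255−218) = 218 + 7.4 = 225.4 → 225
  G: 168 + 0.2×(255−168) = 168 + 17.4 = 185.4 → 185
  B: 223 + 6.4 = 229.4 → 229
After the tint: rgb(225, 185, 229) = #e1b9e5.
A 13% tone moves each channel 13% toward 128:
  R: 225 + 0.13×(128−225) = 225 − 12.61 = 212.39 → 212
  G: 185 + 0.13×(128−185) = 185 − 7.41 = 177.59 → 178
  B: 229 + 0.13×(128−229) = 229 − 13.13 = 215.87 → 216
rgb(212, 178, 216) = #d4b2d8.

#d4b2d8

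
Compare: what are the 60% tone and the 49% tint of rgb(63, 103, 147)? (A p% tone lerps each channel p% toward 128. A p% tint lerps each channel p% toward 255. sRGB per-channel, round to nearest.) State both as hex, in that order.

#667688, #9DB1C8

60% tone:
  R: 63 + 39 = 102 → 102
  G: 103 + 15 = 118 → 118
  B: 147 + 0.6×(128−147) = 147 − 11.4 = 135.6 → 136
  → #667688
49% tint:
  R: 63 + 94.08 = 157.08 → 157
  G: 103 + 74.48 = 177.48 → 177
  B: 147 + 0.49×(255−147) = 147 + 52.92 = 199.92 → 200
  → #9DB1C8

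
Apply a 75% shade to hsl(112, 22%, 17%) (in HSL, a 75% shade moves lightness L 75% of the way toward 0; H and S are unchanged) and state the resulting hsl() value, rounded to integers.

hsl(112, 22%, 4%)

L moves 75% from 17 toward 0: 17 − 12.75 = 4.25 → 4.
H and S are unchanged.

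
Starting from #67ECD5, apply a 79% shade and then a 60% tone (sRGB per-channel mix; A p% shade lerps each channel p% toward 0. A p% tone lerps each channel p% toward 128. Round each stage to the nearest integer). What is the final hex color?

#67ECD5 is rgb(103, 236, 213).
A 79% shade moves each channel 79% toward 0:
  R: 103 − 81.37 = 21.63 → 22
  G: 236 + 0.79×(0−236) = 236 − 186.44 = 49.56 → 50
  B: 213 + 0.79×(0−213) = 213 − 168.27 = 44.73 → 45
After the shade: rgb(22, 50, 45) = #16322D.
Per channel, c → c + 0.6(128 − c):
  R: 22 + 0.6×(128−22) = 22 + 63.6 = 85.6 → 86
  G: 50 + 0.6×(128−50) = 50 + 46.8 = 96.8 → 97
  B: 45 + 49.8 = 94.8 → 95
rgb(86, 97, 95) = #56615F.

#56615F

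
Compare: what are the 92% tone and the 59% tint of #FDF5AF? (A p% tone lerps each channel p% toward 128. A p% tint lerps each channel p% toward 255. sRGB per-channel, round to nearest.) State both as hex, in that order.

#FDF5AF is rgb(253, 245, 175).
92% tone:
  R: 253 − 115 = 138 → 138
  G: 245 + 0.92×(128−245) = 245 − 107.64 = 137.36 → 137
  B: 175 + 0.92×(128−175) = 175 − 43.24 = 131.76 → 132
  → #8A8984
59% tint:
  R: 253 + 0.59×(255−253) = 253 + 1.18 = 254.18 → 254
  G: 245 + 0.59×(255−245) = 245 + 5.9 = 250.9 → 251
  B: 175 + 47.2 = 222.2 → 222
  → #FEFBDE

#8A8984, #FEFBDE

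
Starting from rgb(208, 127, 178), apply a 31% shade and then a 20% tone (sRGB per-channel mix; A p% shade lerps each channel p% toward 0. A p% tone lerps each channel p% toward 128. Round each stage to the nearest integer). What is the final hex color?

#8d607c

Per channel, c → c + 0.31(0 − c):
  R: 208 + 0.31×(0−208) = 208 − 64.48 = 143.52 → 144
  G: 127 − 39.37 = 87.63 → 88
  B: 178 + 0.31×(0−178) = 178 − 55.18 = 122.82 → 123
After the shade: rgb(144, 88, 123) = #90587b.
Per channel, c → c + 0.2(128 − c):
  R: 144 − 3.2 = 140.8 → 141
  G: 88 + 0.2×(128−88) = 88 + 8 = 96 → 96
  B: 123 + 0.2×(128−123) = 123 + 1 = 124 → 124
rgb(141, 96, 124) = #8d607c.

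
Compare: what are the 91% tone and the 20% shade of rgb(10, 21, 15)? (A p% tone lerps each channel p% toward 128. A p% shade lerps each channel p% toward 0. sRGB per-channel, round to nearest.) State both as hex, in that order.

#757676, #08110C

91% tone:
  R: 10 + 0.91×(128−10) = 10 + 107.38 = 117.38 → 117
  G: 21 + 97.37 = 118.37 → 118
  B: 15 + 102.83 = 117.83 → 118
  → #757676
20% shade:
  R: 10 − 2 = 8 → 8
  G: 21 + 0.2×(0−21) = 21 − 4.2 = 16.8 → 17
  B: 15 + 0.2×(0−15) = 15 − 3 = 12 → 12
  → #08110C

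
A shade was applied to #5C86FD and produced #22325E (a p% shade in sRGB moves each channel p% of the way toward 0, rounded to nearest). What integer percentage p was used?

#5C86FD is rgb(92, 134, 253); #22325E is rgb(34, 50, 94).
On the B channel (widest range): 94 ≈ 253 + (p/100)(0 − 253), so p ≈ 100×(94 − 253)/(0 − 253) = -15900/-253 = 62.85.
p = 63 reproduces all three channels after rounding.

63%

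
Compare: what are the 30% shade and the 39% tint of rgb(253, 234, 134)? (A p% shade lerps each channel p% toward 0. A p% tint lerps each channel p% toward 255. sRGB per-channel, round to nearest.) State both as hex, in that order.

#B1A45E, #FEF2B5

30% shade:
  R: 253 + 0.3×(0−253) = 253 − 75.9 = 177.1 → 177
  G: 234 + 0.3×(0−234) = 234 − 70.2 = 163.8 → 164
  B: 134 + 0.3×(0−134) = 134 − 40.2 = 93.8 → 94
  → #B1A45E
39% tint:
  R: 253 + 0.39×(255−253) = 253 + 0.78 = 253.78 → 254
  G: 234 + 8.19 = 242.19 → 242
  B: 134 + 0.39×(255−134) = 134 + 47.19 = 181.19 → 181
  → #FEF2B5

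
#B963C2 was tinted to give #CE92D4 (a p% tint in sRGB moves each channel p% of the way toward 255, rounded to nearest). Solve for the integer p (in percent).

30%

#B963C2 is rgb(185, 99, 194); #CE92D4 is rgb(206, 146, 212).
On the G channel (widest range): 146 ≈ 99 + (p/100)(255 − 99), so p ≈ 100×(146 − 99)/(255 − 99) = 4700/156 = 30.13.
p = 30 reproduces all three channels after rounding.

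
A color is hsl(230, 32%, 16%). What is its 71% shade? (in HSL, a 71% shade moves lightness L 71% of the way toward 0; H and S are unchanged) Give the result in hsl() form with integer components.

L moves 71% from 16 toward 0: 16 − 11.36 = 4.64 → 5.
H and S are unchanged.

hsl(230, 32%, 5%)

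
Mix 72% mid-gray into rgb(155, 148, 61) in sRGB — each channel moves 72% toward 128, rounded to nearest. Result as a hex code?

Lerp each channel 72% toward 128:
  R: 155 + 0.72×(128−155) = 155 − 19.44 = 135.56 → 136
  G: 148 + 0.72×(128−148) = 148 − 14.4 = 133.6 → 134
  B: 61 + 0.72×(128−61) = 61 + 48.24 = 109.24 → 109
rgb(136, 134, 109) = #88866D.

#88866D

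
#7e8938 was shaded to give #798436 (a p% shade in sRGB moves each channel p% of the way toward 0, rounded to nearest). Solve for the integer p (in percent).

#7e8938 is rgb(126, 137, 56); #798436 is rgb(121, 132, 54).
On the G channel (widest range): 132 ≈ 137 + (p/100)(0 − 137), so p ≈ 100×(132 − 137)/(0 − 137) = -500/-137 = 3.65.
p = 4 reproduces all three channels after rounding.

4%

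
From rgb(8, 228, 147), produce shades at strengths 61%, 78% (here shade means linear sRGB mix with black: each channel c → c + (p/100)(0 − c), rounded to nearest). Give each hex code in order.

61%: (8 − 4.88 = 3.12→3, 228 − 139.08 = 88.92→89, 147 − 89.67 = 57.33→57) → #035939
78%: (8 − 6.24 = 1.76→2, 228 − 177.84 = 50.16→50, 147 − 114.66 = 32.34→32) → #023220

#035939, #023220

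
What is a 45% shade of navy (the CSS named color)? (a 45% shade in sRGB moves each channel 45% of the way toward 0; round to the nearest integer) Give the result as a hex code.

#000046

CSS navy is rgb(0, 0, 128).
Per channel, c → c + 0.45(0 − c):
  R: 0 + 0 = 0 → 0
  G: 0 + 0.45×(0−0) = 0 + 0 = 0 → 0
  B: 128 + 0.45×(0−128) = 128 − 57.6 = 70.4 → 70
rgb(0, 0, 70) = #000046.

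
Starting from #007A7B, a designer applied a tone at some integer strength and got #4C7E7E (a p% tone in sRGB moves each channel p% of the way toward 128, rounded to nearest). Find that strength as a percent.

#007A7B is rgb(0, 122, 123); #4C7E7E is rgb(76, 126, 126).
On the R channel (widest range): 76 ≈ 0 + (p/100)(128 − 0), so p ≈ 100×(76 − 0)/(128 − 0) = 7600/128 = 59.38.
p = 59 reproduces all three channels after rounding.

59%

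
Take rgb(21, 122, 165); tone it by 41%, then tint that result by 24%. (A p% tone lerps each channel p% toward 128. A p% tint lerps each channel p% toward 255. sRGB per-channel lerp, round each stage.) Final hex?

#6f9baf

Lerp each channel 41% toward 128:
  R: 21 + 0.41×(128−21) = 21 + 43.87 = 64.87 → 65
  G: 122 + 0.41×(128−122) = 122 + 2.46 = 124.46 → 124
  B: 165 + 0.41×(128−165) = 165 − 15.17 = 149.83 → 150
After the tone: rgb(65, 124, 150) = #417c96.
A 24% tint moves each channel 24% toward 255:
  R: 65 + 0.24×(255−65) = 65 + 45.6 = 110.6 → 111
  G: 124 + 31.44 = 155.44 → 155
  B: 150 + 0.24×(255−150) = 150 + 25.2 = 175.2 → 175
rgb(111, 155, 175) = #6f9baf.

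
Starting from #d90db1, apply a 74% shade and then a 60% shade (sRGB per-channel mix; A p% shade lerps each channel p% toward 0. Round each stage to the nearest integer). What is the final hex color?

#d90db1 is rgb(217, 13, 177).
A 74% shade moves each channel 74% toward 0:
  R: 217 − 160.58 = 56.42 → 56
  G: 13 + 0.74×(0−13) = 13 − 9.62 = 3.38 → 3
  B: 177 + 0.74×(0−177) = 177 − 130.98 = 46.02 → 46
After the shade: rgb(56, 3, 46) = #38032e.
A 60% shade moves each channel 60% toward 0:
  R: 56 + 0.6×(0−56) = 56 − 33.6 = 22.4 → 22
  G: 3 + 0.6×(0−3) = 3 − 1.8 = 1.2 → 1
  B: 46 + 0.6×(0−46) = 46 − 27.6 = 18.4 → 18
rgb(22, 1, 18) = #160112.

#160112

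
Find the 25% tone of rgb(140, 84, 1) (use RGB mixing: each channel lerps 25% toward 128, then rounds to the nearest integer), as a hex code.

#895F21

A 25% tone moves each channel 25% toward 128:
  R: 140 + 0.25×(128−140) = 140 − 3 = 137 → 137
  G: 84 + 0.25×(128−84) = 84 + 11 = 95 → 95
  B: 1 + 31.75 = 32.75 → 33
rgb(137, 95, 33) = #895F21.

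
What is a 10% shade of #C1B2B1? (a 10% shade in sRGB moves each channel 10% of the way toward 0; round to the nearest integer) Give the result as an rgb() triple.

rgb(174, 160, 159)

#C1B2B1 is rgb(193, 178, 177).
Lerp each channel 10% toward 0:
  R: 193 + 0.1×(0−193) = 193 − 19.3 = 173.7 → 174
  G: 178 − 17.8 = 160.2 → 160
  B: 177 + 0.1×(0−177) = 177 − 17.7 = 159.3 → 159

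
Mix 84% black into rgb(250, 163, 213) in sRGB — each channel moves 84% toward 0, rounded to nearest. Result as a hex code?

Lerp each channel 84% toward 0:
  R: 250 + 0.84×(0−250) = 250 − 210 = 40 → 40
  G: 163 − 136.92 = 26.08 → 26
  B: 213 − 178.92 = 34.08 → 34
rgb(40, 26, 34) = #281A22.

#281A22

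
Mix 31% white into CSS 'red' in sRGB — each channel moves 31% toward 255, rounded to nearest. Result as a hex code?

#ff4f4f

CSS red is rgb(255, 0, 0).
Lerp each channel 31% toward 255:
  R: 255 + 0.31×(255−255) = 255 + 0 = 255 → 255
  G: 0 + 0.31×(255−0) = 0 + 79.05 = 79.05 → 79
  B: 0 + 79.05 = 79.05 → 79
rgb(255, 79, 79) = #ff4f4f.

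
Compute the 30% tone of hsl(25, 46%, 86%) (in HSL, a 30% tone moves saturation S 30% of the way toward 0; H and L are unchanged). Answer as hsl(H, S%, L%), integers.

hsl(25, 32%, 86%)

S moves 30% from 46 toward 0: 46 − 13.8 = 32.2 → 32.
H and L are unchanged.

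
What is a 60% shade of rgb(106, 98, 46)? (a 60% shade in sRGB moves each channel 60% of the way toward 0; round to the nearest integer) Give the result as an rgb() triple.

rgb(42, 39, 18)

Per channel, c → c + 0.6(0 − c):
  R: 106 − 63.6 = 42.4 → 42
  G: 98 + 0.6×(0−98) = 98 − 58.8 = 39.2 → 39
  B: 46 − 27.6 = 18.4 → 18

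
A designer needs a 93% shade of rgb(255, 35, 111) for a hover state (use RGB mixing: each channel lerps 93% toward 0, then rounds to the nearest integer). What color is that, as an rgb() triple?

Lerp each channel 93% toward 0:
  R: 255 + 0.93×(0−255) = 255 − 237.15 = 17.85 → 18
  G: 35 + 0.93×(0−35) = 35 − 32.55 = 2.45 → 2
  B: 111 + 0.93×(0−111) = 111 − 103.23 = 7.77 → 8

rgb(18, 2, 8)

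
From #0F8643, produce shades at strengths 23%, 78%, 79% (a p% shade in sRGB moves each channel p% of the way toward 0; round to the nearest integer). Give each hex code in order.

#0F8643 is rgb(15, 134, 67).
23%: (15 − 3.45 = 11.55→12, 134 − 30.82 = 103.18→103, 67 − 15.41 = 51.59→52) → #0C6734
78%: (15 − 11.7 = 3.3→3, 134 − 104.52 = 29.48→29, 67 − 52.26 = 14.74→15) → #031D0F
79%: (15 − 11.85 = 3.15→3, 134 − 105.86 = 28.14→28, 67 − 52.93 = 14.07→14) → #031C0E

#0C6734, #031D0F, #031C0E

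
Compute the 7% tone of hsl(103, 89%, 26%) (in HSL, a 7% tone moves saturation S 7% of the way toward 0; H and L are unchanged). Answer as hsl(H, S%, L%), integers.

S moves 7% from 89 toward 0: 89 − 6.23 = 82.77 → 83.
H and L are unchanged.

hsl(103, 83%, 26%)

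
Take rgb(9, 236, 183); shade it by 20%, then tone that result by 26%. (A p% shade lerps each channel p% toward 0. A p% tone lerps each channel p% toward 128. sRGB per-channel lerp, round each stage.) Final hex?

Per channel, c → c + 0.2(0 − c):
  R: 9 + 0.2×(0−9) = 9 − 1.8 = 7.2 → 7
  G: 236 − 47.2 = 188.8 → 189
  B: 183 + 0.2×(0−183) = 183 − 36.6 = 146.4 → 146
After the shade: rgb(7, 189, 146) = #07bd92.
A 26% tone moves each channel 26% toward 128:
  R: 7 + 0.26×(128−7) = 7 + 31.46 = 38.46 → 38
  G: 189 + 0.26×(128−189) = 189 − 15.86 = 173.14 → 173
  B: 146 − 4.68 = 141.32 → 141
rgb(38, 173, 141) = #26ad8d.

#26ad8d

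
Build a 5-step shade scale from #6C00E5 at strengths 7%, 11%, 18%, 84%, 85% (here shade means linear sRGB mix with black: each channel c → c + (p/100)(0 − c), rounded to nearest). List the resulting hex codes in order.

#6400D5, #6000CC, #5900BC, #110025, #100022

#6C00E5 is rgb(108, 0, 229).
7%: (108 − 7.56 = 100.44→100, 0→0, 229 − 16.03 = 212.97→213) → #6400D5
11%: (108 − 11.88 = 96.12→96, 0→0, 229 − 25.19 = 203.81→204) → #6000CC
18%: (108 − 19.44 = 88.56→89, 0→0, 229 − 41.22 = 187.78→188) → #5900BC
84%: (108 − 90.72 = 17.28→17, 0→0, 229 − 192.36 = 36.64→37) → #110025
85%: (108 − 91.8 = 16.2→16, 0→0, 229 − 194.65 = 34.35→34) → #100022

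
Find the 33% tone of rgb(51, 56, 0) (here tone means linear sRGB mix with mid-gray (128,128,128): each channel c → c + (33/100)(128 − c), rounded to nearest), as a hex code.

#4C502A

A 33% tone moves each channel 33% toward 128:
  R: 51 + 0.33×(128−51) = 51 + 25.41 = 76.41 → 76
  G: 56 + 0.33×(128−56) = 56 + 23.76 = 79.76 → 80
  B: 0 + 0.33×(128−0) = 0 + 42.24 = 42.24 → 42
rgb(76, 80, 42) = #4C502A.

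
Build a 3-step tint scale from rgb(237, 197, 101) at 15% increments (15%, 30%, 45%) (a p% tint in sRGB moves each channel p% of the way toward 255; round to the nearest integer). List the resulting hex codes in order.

15%: (237 + 2.7 = 239.7→240, 197 + 8.7 = 205.7→206, 101 + 23.1 = 124.1→124) → #F0CE7C
30%: (237 + 5.4 = 242.4→242, 197 + 17.4 = 214.4→214, 101 + 46.2 = 147.2→147) → #F2D693
45%: (237 + 8.1 = 245.1→245, 197 + 26.1 = 223.1→223, 101 + 69.3 = 170.3→170) → #F5DFAA

#F0CE7C, #F2D693, #F5DFAA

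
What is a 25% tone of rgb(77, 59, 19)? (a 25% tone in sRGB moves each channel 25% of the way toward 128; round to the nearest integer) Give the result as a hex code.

#5A4C2E

Lerp each channel 25% toward 128:
  R: 77 + 12.75 = 89.75 → 90
  G: 59 + 17.25 = 76.25 → 76
  B: 19 + 0.25×(128−19) = 19 + 27.25 = 46.25 → 46
rgb(90, 76, 46) = #5A4C2E.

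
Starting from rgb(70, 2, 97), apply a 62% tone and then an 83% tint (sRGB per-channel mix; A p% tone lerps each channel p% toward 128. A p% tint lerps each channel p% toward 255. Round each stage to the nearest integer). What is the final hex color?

#E6E1E7

A 62% tone moves each channel 62% toward 128:
  R: 70 + 35.96 = 105.96 → 106
  G: 2 + 78.12 = 80.12 → 80
  B: 97 + 19.22 = 116.22 → 116
After the tone: rgb(106, 80, 116) = #6A5074.
Per channel, c → c + 0.83(255 − c):
  R: 106 + 0.83×(255−106) = 106 + 123.67 = 229.67 → 230
  G: 80 + 0.83×(255−80) = 80 + 145.25 = 225.25 → 225
  B: 116 + 115.37 = 231.37 → 231
rgb(230, 225, 231) = #E6E1E7.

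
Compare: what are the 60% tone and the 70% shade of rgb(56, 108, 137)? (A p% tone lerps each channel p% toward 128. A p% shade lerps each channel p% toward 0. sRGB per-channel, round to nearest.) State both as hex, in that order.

60% tone:
  R: 56 + 43.2 = 99.2 → 99
  G: 108 + 0.6×(128−108) = 108 + 12 = 120 → 120
  B: 137 + 0.6×(128−137) = 137 − 5.4 = 131.6 → 132
  → #637884
70% shade:
  R: 56 + 0.7×(0−56) = 56 − 39.2 = 16.8 → 17
  G: 108 − 75.6 = 32.4 → 32
  B: 137 + 0.7×(0−137) = 137 − 95.9 = 41.1 → 41
  → #112029

#637884, #112029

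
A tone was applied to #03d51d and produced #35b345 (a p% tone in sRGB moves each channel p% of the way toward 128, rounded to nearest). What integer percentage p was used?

40%

#03d51d is rgb(3, 213, 29); #35b345 is rgb(53, 179, 69).
On the R channel (widest range): 53 ≈ 3 + (p/100)(128 − 3), so p ≈ 100×(53 − 3)/(128 − 3) = 5000/125 = 40.00.
p = 40 reproduces all three channels after rounding.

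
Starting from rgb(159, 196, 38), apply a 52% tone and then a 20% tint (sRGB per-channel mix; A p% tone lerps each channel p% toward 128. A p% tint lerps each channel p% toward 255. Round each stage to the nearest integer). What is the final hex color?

#A5B477

A 52% tone moves each channel 52% toward 128:
  R: 159 − 16.12 = 142.88 → 143
  G: 196 − 35.36 = 160.64 → 161
  B: 38 + 0.52×(128−38) = 38 + 46.8 = 84.8 → 85
After the tone: rgb(143, 161, 85) = #8FA155.
Per channel, c → c + 0.2(255 − c):
  R: 143 + 0.2×(255−143) = 143 + 22.4 = 165.4 → 165
  G: 161 + 18.8 = 179.8 → 180
  B: 85 + 34 = 119 → 119
rgb(165, 180, 119) = #A5B477.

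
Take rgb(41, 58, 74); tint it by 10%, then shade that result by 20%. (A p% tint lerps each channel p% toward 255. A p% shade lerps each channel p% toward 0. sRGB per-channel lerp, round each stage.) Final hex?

Per channel, c → c + 0.1(255 − c):
  R: 41 + 0.1×(255−41) = 41 + 21.4 = 62.4 → 62
  G: 58 + 0.1×(255−58) = 58 + 19.7 = 77.7 → 78
  B: 74 + 0.1×(255−74) = 74 + 18.1 = 92.1 → 92
After the tint: rgb(62, 78, 92) = #3E4E5C.
Lerp each channel 20% toward 0:
  R: 62 + 0.2×(0−62) = 62 − 12.4 = 49.6 → 50
  G: 78 + 0.2×(0−78) = 78 − 15.6 = 62.4 → 62
  B: 92 + 0.2×(0−92) = 92 − 18.4 = 73.6 → 74
rgb(50, 62, 74) = #323E4A.

#323E4A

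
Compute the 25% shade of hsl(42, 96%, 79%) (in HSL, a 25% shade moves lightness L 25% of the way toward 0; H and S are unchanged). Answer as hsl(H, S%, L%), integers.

L moves 25% from 79 toward 0: 79 − 19.75 = 59.25 → 59.
H and S are unchanged.

hsl(42, 96%, 59%)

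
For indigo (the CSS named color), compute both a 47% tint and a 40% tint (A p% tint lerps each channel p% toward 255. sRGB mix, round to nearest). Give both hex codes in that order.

#a078bd, #9366b4

CSS indigo is rgb(75, 0, 130).
47% tint:
  R: 75 + 0.47×(255−75) = 75 + 84.6 = 159.6 → 160
  G: 0 + 0.47×(255−0) = 0 + 119.85 = 119.85 → 120
  B: 130 + 58.75 = 188.75 → 189
  → #a078bd
40% tint:
  R: 75 + 0.4×(255−75) = 75 + 72 = 147 → 147
  G: 0 + 0.4×(255−0) = 0 + 102 = 102 → 102
  B: 130 + 50 = 180 → 180
  → #9366b4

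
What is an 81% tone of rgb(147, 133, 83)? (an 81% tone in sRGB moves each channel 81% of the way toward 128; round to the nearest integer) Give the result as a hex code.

An 81% tone moves each channel 81% toward 128:
  R: 147 − 15.39 = 131.61 → 132
  G: 133 + 0.81×(128−133) = 133 − 4.05 = 128.95 → 129
  B: 83 + 0.81×(128−83) = 83 + 36.45 = 119.45 → 119
rgb(132, 129, 119) = #848177.

#848177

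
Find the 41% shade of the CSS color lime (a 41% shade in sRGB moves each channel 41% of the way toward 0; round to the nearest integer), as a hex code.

#009600

CSS lime is rgb(0, 255, 0).
Lerp each channel 41% toward 0:
  R: 0 + 0.41×(0−0) = 0 + 0 = 0 → 0
  G: 255 − 104.55 = 150.45 → 150
  B: 0 + 0 = 0 → 0
rgb(0, 150, 0) = #009600.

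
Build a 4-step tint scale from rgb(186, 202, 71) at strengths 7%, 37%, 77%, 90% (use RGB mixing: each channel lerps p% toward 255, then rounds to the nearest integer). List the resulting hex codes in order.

7%: (186 + 4.83 = 190.83→191, 202 + 3.71 = 205.71→206, 71 + 12.88 = 83.88→84) → #bfce54
37%: (186 + 25.53 = 211.53→212, 202 + 19.61 = 221.61→222, 71 + 68.08 = 139.08→139) → #d4de8b
77%: (186 + 53.13 = 239.13→239, 202 + 40.81 = 242.81→243, 71 + 141.68 = 212.68→213) → #eff3d5
90%: (186 + 62.1 = 248.1→248, 202 + 47.7 = 249.7→250, 71 + 165.6 = 236.6→237) → #f8faed

#bfce54, #d4de8b, #eff3d5, #f8faed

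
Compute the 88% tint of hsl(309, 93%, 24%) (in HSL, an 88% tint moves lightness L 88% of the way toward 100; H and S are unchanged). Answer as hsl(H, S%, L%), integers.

hsl(309, 93%, 91%)

L moves 88% from 24 toward 100: 24 + 66.88 = 90.88 → 91.
H and S are unchanged.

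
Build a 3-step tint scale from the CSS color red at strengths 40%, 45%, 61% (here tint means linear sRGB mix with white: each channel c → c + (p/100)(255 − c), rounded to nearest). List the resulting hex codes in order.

#FF6666, #FF7373, #FF9C9C

CSS red is rgb(255, 0, 0).
40%: (255→255, 0 + 102 = 102→102, 0 + 102 = 102→102) → #FF6666
45%: (255→255, 0 + 114.75 = 114.75→115, 0 + 114.75 = 114.75→115) → #FF7373
61%: (255→255, 0 + 155.55 = 155.55→156, 0 + 155.55 = 155.55→156) → #FF9C9C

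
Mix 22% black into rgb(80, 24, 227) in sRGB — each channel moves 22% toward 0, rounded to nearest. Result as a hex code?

#3E13B1

Per channel, c → c + 0.22(0 − c):
  R: 80 + 0.22×(0−80) = 80 − 17.6 = 62.4 → 62
  G: 24 − 5.28 = 18.72 → 19
  B: 227 − 49.94 = 177.06 → 177
rgb(62, 19, 177) = #3E13B1.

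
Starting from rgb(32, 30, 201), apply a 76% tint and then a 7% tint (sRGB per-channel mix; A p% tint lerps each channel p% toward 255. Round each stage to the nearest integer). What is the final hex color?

#CDCDF3

Per channel, c → c + 0.76(255 − c):
  R: 32 + 0.76×(255−32) = 32 + 169.48 = 201.48 → 201
  G: 30 + 171 = 201 → 201
  B: 201 + 0.76×(255−201) = 201 + 41.04 = 242.04 → 242
After the tint: rgb(201, 201, 242) = #C9C9F2.
Per channel, c → c + 0.07(255 − c):
  R: 201 + 3.78 = 204.78 → 205
  G: 201 + 3.78 = 204.78 → 205
  B: 242 + 0.91 = 242.91 → 243
rgb(205, 205, 243) = #CDCDF3.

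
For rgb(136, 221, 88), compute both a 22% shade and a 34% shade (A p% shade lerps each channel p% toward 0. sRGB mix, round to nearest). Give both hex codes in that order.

22% shade:
  R: 136 − 29.92 = 106.08 → 106
  G: 221 + 0.22×(0−221) = 221 − 48.62 = 172.38 → 172
  B: 88 − 19.36 = 68.64 → 69
  → #6AAC45
34% shade:
  R: 136 + 0.34×(0−136) = 136 − 46.24 = 89.76 → 90
  G: 221 − 75.14 = 145.86 → 146
  B: 88 − 29.92 = 58.08 → 58
  → #5A923A

#6AAC45, #5A923A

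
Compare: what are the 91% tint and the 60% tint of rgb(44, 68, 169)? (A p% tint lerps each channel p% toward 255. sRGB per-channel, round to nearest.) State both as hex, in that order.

#ECEEF7, #ABB4DD

91% tint:
  R: 44 + 0.91×(255−44) = 44 + 192.01 = 236.01 → 236
  G: 68 + 170.17 = 238.17 → 238
  B: 169 + 0.91×(255−169) = 169 + 78.26 = 247.26 → 247
  → #ECEEF7
60% tint:
  R: 44 + 126.6 = 170.6 → 171
  G: 68 + 112.2 = 180.2 → 180
  B: 169 + 0.6×(255−169) = 169 + 51.6 = 220.6 → 221
  → #ABB4DD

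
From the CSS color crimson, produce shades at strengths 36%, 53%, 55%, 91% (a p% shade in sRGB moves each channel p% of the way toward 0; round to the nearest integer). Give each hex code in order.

#8D0D26, #67091C, #63091B, #140205

CSS crimson is rgb(220, 20, 60).
36%: (220 − 79.2 = 140.8→141, 20 − 7.2 = 12.8→13, 60 − 21.6 = 38.4→38) → #8D0D26
53%: (220 − 116.6 = 103.4→103, 20 − 10.6 = 9.4→9, 60 − 31.8 = 28.2→28) → #67091C
55%: (220 − 121 = 99→99, 20 − 11 = 9→9, 60 − 33 = 27→27) → #63091B
91%: (220 − 200.2 = 19.8→20, 20 − 18.2 = 1.8→2, 60 − 54.6 = 5.4→5) → #140205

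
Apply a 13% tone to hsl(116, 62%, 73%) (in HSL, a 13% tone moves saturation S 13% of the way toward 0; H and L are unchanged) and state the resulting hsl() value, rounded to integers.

hsl(116, 54%, 73%)

S moves 13% from 62 toward 0: 62 − 8.06 = 53.94 → 54.
H and L are unchanged.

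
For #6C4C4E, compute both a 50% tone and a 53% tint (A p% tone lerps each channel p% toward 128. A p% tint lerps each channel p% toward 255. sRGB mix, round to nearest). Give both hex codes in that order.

#6C4C4E is rgb(108, 76, 78).
50% tone:
  R: 108 + 0.5×(128−108) = 108 + 10 = 118 → 118
  G: 76 + 26 = 102 → 102
  B: 78 + 25 = 103 → 103
  → #766667
53% tint:
  R: 108 + 0.53×(255−108) = 108 + 77.91 = 185.91 → 186
  G: 76 + 0.53×(255−76) = 76 + 94.87 = 170.87 → 171
  B: 78 + 0.53×(255−78) = 78 + 93.81 = 171.81 → 172
  → #BAABAC

#766667, #BAABAC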